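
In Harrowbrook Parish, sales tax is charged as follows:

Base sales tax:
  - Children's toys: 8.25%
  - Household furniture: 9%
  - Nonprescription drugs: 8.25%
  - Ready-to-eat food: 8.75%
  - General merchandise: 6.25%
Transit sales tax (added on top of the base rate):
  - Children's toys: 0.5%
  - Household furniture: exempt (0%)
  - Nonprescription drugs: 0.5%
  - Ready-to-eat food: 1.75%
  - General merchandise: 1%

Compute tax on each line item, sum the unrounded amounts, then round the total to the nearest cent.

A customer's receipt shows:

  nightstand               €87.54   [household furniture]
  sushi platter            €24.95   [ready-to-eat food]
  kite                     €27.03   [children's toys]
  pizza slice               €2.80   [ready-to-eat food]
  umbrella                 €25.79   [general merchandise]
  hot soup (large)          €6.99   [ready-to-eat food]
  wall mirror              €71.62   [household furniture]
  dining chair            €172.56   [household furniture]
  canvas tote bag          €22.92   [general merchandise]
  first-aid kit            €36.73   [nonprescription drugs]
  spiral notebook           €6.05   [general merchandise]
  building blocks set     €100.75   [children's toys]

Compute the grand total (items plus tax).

€637.60

Nightstand €87.54: household furniture → 9% + 0% transit = 9% → €7.8786
Sushi platter €24.95: ready-to-eat food → 8.75% + 1.75% transit = 10.5% → €2.61975
Kite €27.03: children's toys → 8.25% + 0.5% transit = 8.75% → €2.365125
Pizza slice €2.80: ready-to-eat food → 8.75% + 1.75% transit = 10.5% → €0.294
Umbrella €25.79: general merchandise → 6.25% + 1% transit = 7.25% → €1.869775
Hot soup (large) €6.99: ready-to-eat food → 8.75% + 1.75% transit = 10.5% → €0.73395
Wall mirror €71.62: household furniture → 9% + 0% transit = 9% → €6.4458
Dining chair €172.56: household furniture → 9% + 0% transit = 9% → €15.5304
Canvas tote bag €22.92: general merchandise → 6.25% + 1% transit = 7.25% → €1.6617
First-aid kit €36.73: nonprescription drugs → 8.25% + 0.5% transit = 8.75% → €3.213875
Spiral notebook €6.05: general merchandise → 6.25% + 1% transit = 7.25% → €0.438625
Building blocks set €100.75: children's toys → 8.25% + 0.5% transit = 8.75% → €8.815625
Subtotal = €585.73; unrounded tax = €51.867225 → €51.87; total due = €637.60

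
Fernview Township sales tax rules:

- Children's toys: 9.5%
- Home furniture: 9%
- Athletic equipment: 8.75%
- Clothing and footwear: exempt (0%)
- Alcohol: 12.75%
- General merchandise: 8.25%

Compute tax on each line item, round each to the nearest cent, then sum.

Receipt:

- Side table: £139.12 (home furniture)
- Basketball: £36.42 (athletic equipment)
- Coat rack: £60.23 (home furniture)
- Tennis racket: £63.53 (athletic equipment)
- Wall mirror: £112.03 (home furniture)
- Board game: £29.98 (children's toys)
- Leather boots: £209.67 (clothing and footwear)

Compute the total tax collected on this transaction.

£39.62

Side table £139.12: home furniture → 9% → £12.52
Basketball £36.42: athletic equipment → 8.75% → £3.19
Coat rack £60.23: home furniture → 9% → £5.42
Tennis racket £63.53: athletic equipment → 8.75% → £5.56
Wall mirror £112.03: home furniture → 9% → £10.08
Board game £29.98: children's toys → 9.5% → £2.85
Leather boots £209.67: clothing and footwear → 0% → £0.00
Total tax = £12.52 + £3.19 + £5.42 + £5.56 + £10.08 + £2.85 = £39.62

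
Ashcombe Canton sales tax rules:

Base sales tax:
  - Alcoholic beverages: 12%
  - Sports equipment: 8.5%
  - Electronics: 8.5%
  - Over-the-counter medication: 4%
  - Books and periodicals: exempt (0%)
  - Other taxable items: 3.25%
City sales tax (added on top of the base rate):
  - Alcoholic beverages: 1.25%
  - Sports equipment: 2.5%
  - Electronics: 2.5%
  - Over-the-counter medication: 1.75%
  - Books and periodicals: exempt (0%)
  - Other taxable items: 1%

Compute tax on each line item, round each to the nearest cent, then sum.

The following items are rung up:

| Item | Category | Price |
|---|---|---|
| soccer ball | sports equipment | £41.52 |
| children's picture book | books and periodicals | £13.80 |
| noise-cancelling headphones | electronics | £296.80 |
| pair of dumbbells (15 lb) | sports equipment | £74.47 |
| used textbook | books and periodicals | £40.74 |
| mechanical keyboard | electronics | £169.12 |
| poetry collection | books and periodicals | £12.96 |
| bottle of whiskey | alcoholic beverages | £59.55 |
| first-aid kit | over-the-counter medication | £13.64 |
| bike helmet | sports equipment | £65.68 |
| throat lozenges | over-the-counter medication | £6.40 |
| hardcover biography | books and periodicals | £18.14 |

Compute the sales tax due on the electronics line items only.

£51.25

Noise-cancelling headphones £296.80: electronics → 8.5% + 2.5% city = 11% → £32.65
Mechanical keyboard £169.12: electronics → 8.5% + 2.5% city = 11% → £18.60
Tax on electronics = £32.65 + £18.60 = £51.25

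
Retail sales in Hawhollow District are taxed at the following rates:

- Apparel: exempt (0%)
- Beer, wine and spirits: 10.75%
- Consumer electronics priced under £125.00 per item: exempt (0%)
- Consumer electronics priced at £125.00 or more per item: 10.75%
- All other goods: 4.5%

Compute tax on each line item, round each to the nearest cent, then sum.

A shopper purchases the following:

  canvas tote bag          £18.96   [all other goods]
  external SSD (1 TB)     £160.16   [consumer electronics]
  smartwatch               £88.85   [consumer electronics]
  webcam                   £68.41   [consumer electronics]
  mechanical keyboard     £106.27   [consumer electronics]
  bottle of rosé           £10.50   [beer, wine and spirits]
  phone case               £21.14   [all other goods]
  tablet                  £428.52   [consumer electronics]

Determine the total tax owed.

£66.22

Canvas tote bag £18.96: all other goods → 4.5% → £0.85
External SSD (1 TB) £160.16: consumer electronics, £125.00 or more → 10.75% → £17.22
Smartwatch £88.85: consumer electronics, under £125.00 → 0% → £0.00
Webcam £68.41: consumer electronics, under £125.00 → 0% → £0.00
Mechanical keyboard £106.27: consumer electronics, under £125.00 → 0% → £0.00
Bottle of rosé £10.50: beer, wine and spirits → 10.75% → £1.13
Phone case £21.14: all other goods → 4.5% → £0.95
Tablet £428.52: consumer electronics, £125.00 or more → 10.75% → £46.07
Total tax = £0.85 + £17.22 + £1.13 + £0.95 + £46.07 = £66.22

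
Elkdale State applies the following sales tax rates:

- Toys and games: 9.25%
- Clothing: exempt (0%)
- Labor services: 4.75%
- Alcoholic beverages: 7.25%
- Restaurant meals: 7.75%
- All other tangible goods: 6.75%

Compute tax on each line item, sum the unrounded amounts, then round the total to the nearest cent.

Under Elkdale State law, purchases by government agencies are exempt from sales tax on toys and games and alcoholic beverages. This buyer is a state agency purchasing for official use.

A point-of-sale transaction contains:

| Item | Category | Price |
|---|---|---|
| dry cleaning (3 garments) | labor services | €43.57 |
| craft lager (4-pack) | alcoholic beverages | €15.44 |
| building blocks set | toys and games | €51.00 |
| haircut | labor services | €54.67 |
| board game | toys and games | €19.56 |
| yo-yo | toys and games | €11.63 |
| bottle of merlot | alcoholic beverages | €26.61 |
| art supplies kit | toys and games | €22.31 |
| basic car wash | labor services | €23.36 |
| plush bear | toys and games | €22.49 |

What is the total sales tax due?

€5.78

Dry cleaning (3 garments) €43.57: labor services → 4.75% → €2.069575
Craft lager (4-pack) €15.44: alcoholic beverages, buyer-exempt → 0% → €0.00
Building blocks set €51.00: toys and games, buyer-exempt → 0% → €0.00
Haircut €54.67: labor services → 4.75% → €2.596825
Board game €19.56: toys and games, buyer-exempt → 0% → €0.00
Yo-yo €11.63: toys and games, buyer-exempt → 0% → €0.00
Bottle of merlot €26.61: alcoholic beverages, buyer-exempt → 0% → €0.00
Art supplies kit €22.31: toys and games, buyer-exempt → 0% → €0.00
Basic car wash €23.36: labor services → 4.75% → €1.1096
Plush bear €22.49: toys and games, buyer-exempt → 0% → €0.00
Unrounded tax sum = €5.776 → €5.78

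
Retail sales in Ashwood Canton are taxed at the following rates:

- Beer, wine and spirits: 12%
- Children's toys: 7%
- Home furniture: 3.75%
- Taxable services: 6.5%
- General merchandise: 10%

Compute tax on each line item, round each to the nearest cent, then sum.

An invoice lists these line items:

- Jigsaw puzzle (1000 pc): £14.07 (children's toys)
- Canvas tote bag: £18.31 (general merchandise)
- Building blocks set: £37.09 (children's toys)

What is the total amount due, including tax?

£74.88

Jigsaw puzzle (1000 pc) £14.07: children's toys → 7% → £0.98
Canvas tote bag £18.31: general merchandise → 10% → £1.83
Building blocks set £37.09: children's toys → 7% → £2.60
Subtotal = £69.47; tax = £5.41; total due = £74.88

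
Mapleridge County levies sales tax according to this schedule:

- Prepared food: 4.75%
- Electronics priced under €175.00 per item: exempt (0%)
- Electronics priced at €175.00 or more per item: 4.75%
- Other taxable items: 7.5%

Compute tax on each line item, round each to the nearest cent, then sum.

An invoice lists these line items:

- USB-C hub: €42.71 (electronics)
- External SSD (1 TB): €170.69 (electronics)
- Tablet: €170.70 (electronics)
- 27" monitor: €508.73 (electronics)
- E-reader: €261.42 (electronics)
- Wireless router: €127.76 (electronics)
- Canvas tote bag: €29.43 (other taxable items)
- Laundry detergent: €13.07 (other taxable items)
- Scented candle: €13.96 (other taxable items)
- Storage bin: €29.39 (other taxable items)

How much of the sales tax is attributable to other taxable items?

Canvas tote bag €29.43: other taxable items → 7.5% → €2.21
Laundry detergent €13.07: other taxable items → 7.5% → €0.98
Scented candle €13.96: other taxable items → 7.5% → €1.05
Storage bin €29.39: other taxable items → 7.5% → €2.20
Tax on other taxable items = €2.21 + €0.98 + €1.05 + €2.20 = €6.44

€6.44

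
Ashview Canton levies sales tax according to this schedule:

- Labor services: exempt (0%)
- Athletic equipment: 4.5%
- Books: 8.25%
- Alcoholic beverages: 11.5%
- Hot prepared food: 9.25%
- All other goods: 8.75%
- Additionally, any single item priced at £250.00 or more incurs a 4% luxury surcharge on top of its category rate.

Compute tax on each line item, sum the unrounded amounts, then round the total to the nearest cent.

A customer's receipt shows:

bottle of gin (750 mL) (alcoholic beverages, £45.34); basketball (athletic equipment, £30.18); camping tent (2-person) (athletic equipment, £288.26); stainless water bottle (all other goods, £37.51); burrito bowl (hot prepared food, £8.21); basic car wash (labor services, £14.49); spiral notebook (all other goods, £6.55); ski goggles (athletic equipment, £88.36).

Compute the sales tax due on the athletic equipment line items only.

Basketball £30.18: athletic equipment → 4.5% → £1.3581
Camping tent (2-person) £288.26: athletic equipment → 4.5% + 4% surcharge = 8.5% → £24.5021
Ski goggles £88.36: athletic equipment → 4.5% → £3.9762
Tax on athletic equipment: unrounded sum = £29.8364 → £29.84

£29.84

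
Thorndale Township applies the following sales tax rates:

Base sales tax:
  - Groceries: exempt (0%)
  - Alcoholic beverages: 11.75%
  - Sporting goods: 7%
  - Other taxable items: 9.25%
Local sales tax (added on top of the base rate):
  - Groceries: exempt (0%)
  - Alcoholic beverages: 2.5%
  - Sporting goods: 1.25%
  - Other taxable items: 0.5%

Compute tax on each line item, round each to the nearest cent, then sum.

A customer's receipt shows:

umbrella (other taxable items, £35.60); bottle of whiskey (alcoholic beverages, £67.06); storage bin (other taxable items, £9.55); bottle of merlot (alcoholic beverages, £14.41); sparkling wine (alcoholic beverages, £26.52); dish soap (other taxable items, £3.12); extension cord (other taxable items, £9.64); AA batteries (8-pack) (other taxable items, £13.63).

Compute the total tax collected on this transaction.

Umbrella £35.60: other taxable items → 9.25% + 0.5% local = 9.75% → £3.47
Bottle of whiskey £67.06: alcoholic beverages → 11.75% + 2.5% local = 14.25% → £9.56
Storage bin £9.55: other taxable items → 9.25% + 0.5% local = 9.75% → £0.93
Bottle of merlot £14.41: alcoholic beverages → 11.75% + 2.5% local = 14.25% → £2.05
Sparkling wine £26.52: alcoholic beverages → 11.75% + 2.5% local = 14.25% → £3.78
Dish soap £3.12: other taxable items → 9.25% + 0.5% local = 9.75% → £0.30
Extension cord £9.64: other taxable items → 9.25% + 0.5% local = 9.75% → £0.94
AA batteries (8-pack) £13.63: other taxable items → 9.25% + 0.5% local = 9.75% → £1.33
Total tax = £3.47 + £9.56 + £0.93 + £2.05 + £3.78 + £0.30 + £0.94 + £1.33 = £22.36

£22.36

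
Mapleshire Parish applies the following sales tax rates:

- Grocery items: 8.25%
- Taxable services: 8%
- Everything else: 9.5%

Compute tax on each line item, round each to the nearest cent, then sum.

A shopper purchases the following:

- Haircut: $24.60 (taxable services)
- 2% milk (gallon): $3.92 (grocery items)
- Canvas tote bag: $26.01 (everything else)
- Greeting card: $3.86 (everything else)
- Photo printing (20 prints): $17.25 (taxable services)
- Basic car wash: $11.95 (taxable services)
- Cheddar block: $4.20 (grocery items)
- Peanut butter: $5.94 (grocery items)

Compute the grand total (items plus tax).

Haircut $24.60: taxable services → 8% → $1.97
2% milk (gallon) $3.92: grocery items → 8.25% → $0.32
Canvas tote bag $26.01: everything else → 9.5% → $2.47
Greeting card $3.86: everything else → 9.5% → $0.37
Photo printing (20 prints) $17.25: taxable services → 8% → $1.38
Basic car wash $11.95: taxable services → 8% → $0.96
Cheddar block $4.20: grocery items → 8.25% → $0.35
Peanut butter $5.94: grocery items → 8.25% → $0.49
Subtotal = $97.73; tax = $8.31; total due = $106.04

$106.04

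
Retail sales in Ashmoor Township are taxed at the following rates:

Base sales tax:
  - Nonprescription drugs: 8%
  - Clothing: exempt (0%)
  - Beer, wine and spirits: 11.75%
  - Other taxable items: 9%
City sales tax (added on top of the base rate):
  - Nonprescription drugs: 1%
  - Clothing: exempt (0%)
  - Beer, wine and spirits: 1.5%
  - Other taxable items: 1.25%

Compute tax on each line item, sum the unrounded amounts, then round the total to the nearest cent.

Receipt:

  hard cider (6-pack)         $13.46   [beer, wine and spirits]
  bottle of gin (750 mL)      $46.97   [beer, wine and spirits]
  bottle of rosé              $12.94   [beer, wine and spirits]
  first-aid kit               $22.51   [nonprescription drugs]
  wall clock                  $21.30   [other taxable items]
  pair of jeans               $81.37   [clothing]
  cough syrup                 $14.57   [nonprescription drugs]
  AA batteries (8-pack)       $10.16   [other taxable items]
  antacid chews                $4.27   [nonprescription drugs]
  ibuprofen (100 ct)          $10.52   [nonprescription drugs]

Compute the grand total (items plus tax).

$255.68

Hard cider (6-pack) $13.46: beer, wine and spirits → 11.75% + 1.5% city = 13.25% → $1.78345
Bottle of gin (750 mL) $46.97: beer, wine and spirits → 11.75% + 1.5% city = 13.25% → $6.223525
Bottle of rosé $12.94: beer, wine and spirits → 11.75% + 1.5% city = 13.25% → $1.71455
First-aid kit $22.51: nonprescription drugs → 8% + 1% city = 9% → $2.0259
Wall clock $21.30: other taxable items → 9% + 1.25% city = 10.25% → $2.18325
Pair of jeans $81.37: clothing → 0% + 0% city = 0% → $0.00
Cough syrup $14.57: nonprescription drugs → 8% + 1% city = 9% → $1.3113
AA batteries (8-pack) $10.16: other taxable items → 9% + 1.25% city = 10.25% → $1.0414
Antacid chews $4.27: nonprescription drugs → 8% + 1% city = 9% → $0.3843
Ibuprofen (100 ct) $10.52: nonprescription drugs → 8% + 1% city = 9% → $0.9468
Subtotal = $238.07; unrounded tax = $17.614475 → $17.61; total due = $255.68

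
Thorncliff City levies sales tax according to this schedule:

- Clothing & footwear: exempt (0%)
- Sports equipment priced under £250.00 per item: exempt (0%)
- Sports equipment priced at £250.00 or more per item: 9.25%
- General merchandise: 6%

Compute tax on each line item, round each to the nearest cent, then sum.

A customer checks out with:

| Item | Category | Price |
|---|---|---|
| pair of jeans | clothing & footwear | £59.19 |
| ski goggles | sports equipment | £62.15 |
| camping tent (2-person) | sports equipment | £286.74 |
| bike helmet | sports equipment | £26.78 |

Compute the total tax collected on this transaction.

£26.52

Pair of jeans £59.19: clothing & footwear → 0% → £0.00
Ski goggles £62.15: sports equipment, under £250.00 → 0% → £0.00
Camping tent (2-person) £286.74: sports equipment, £250.00 or more → 9.25% → £26.52
Bike helmet £26.78: sports equipment, under £250.00 → 0% → £0.00
Total tax = £26.52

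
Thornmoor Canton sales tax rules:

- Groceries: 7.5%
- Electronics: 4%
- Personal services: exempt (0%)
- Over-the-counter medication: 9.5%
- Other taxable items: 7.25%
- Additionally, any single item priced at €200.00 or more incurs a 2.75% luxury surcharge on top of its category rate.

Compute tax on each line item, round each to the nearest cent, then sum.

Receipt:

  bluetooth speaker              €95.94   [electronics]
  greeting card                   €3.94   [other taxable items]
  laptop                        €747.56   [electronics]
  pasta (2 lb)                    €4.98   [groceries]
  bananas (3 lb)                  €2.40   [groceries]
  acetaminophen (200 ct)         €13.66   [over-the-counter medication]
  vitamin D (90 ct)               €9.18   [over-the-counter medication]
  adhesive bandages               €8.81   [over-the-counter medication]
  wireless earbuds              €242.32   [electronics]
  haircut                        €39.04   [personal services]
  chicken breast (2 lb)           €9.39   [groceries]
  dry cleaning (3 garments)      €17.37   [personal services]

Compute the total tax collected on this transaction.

€75.21

Bluetooth speaker €95.94: electronics → 4% → €3.84
Greeting card €3.94: other taxable items → 7.25% → €0.29
Laptop €747.56: electronics → 4% + 2.75% surcharge = 6.75% → €50.46
Pasta (2 lb) €4.98: groceries → 7.5% → €0.37
Bananas (3 lb) €2.40: groceries → 7.5% → €0.18
Acetaminophen (200 ct) €13.66: over-the-counter medication → 9.5% → €1.30
Vitamin D (90 ct) €9.18: over-the-counter medication → 9.5% → €0.87
Adhesive bandages €8.81: over-the-counter medication → 9.5% → €0.84
Wireless earbuds €242.32: electronics → 4% + 2.75% surcharge = 6.75% → €16.36
Haircut €39.04: personal services → 0% → €0.00
Chicken breast (2 lb) €9.39: groceries → 7.5% → €0.70
Dry cleaning (3 garments) €17.37: personal services → 0% → €0.00
Total tax = €3.84 + €0.29 + €50.46 + €0.37 + €0.18 + €1.30 + €0.87 + €0.84 + €16.36 + €0.70 = €75.21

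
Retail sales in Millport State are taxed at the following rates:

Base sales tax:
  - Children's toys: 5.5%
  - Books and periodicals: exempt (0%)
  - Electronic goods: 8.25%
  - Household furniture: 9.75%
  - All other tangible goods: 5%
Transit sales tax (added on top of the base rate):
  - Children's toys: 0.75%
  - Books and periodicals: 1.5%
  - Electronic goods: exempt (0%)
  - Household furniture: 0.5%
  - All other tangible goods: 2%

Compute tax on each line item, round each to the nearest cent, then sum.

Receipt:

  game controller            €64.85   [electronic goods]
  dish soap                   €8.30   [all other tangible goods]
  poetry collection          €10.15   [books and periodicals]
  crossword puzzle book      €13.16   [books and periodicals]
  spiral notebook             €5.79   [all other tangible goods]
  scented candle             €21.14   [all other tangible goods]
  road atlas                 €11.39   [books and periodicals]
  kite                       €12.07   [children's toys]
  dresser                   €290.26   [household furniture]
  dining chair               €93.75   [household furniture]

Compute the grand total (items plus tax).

€579.31

Game controller €64.85: electronic goods → 8.25% + 0% transit = 8.25% → €5.35
Dish soap €8.30: all other tangible goods → 5% + 2% transit = 7% → €0.58
Poetry collection €10.15: books and periodicals → 0% + 1.5% transit = 1.5% → €0.15
Crossword puzzle book €13.16: books and periodicals → 0% + 1.5% transit = 1.5% → €0.20
Spiral notebook €5.79: all other tangible goods → 5% + 2% transit = 7% → €0.41
Scented candle €21.14: all other tangible goods → 5% + 2% transit = 7% → €1.48
Road atlas €11.39: books and periodicals → 0% + 1.5% transit = 1.5% → €0.17
Kite €12.07: children's toys → 5.5% + 0.75% transit = 6.25% → €0.75
Dresser €290.26: household furniture → 9.75% + 0.5% transit = 10.25% → €29.75
Dining chair €93.75: household furniture → 9.75% + 0.5% transit = 10.25% → €9.61
Subtotal = €530.86; tax = €48.45; total due = €579.31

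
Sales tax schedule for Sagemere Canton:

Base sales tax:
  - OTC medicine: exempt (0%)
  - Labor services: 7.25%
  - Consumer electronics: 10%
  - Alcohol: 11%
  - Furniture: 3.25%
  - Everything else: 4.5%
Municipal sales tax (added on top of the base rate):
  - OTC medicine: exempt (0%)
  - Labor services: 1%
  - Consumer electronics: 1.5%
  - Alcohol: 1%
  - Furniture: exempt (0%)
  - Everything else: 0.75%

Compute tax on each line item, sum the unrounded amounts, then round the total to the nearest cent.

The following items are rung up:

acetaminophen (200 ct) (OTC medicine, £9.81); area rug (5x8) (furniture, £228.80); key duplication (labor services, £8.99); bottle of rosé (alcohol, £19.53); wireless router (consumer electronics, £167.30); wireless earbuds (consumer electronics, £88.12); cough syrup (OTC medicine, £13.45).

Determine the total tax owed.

Acetaminophen (200 ct) £9.81: OTC medicine → 0% + 0% municipal = 0% → £0.00
Area rug (5x8) £228.80: furniture → 3.25% + 0% municipal = 3.25% → £7.436
Key duplication £8.99: labor services → 7.25% + 1% municipal = 8.25% → £0.741675
Bottle of rosé £19.53: alcohol → 11% + 1% municipal = 12% → £2.3436
Wireless router £167.30: consumer electronics → 10% + 1.5% municipal = 11.5% → £19.2395
Wireless earbuds £88.12: consumer electronics → 10% + 1.5% municipal = 11.5% → £10.1338
Cough syrup £13.45: OTC medicine → 0% + 0% municipal = 0% → £0.00
Unrounded tax sum = £39.894575 → £39.89

£39.89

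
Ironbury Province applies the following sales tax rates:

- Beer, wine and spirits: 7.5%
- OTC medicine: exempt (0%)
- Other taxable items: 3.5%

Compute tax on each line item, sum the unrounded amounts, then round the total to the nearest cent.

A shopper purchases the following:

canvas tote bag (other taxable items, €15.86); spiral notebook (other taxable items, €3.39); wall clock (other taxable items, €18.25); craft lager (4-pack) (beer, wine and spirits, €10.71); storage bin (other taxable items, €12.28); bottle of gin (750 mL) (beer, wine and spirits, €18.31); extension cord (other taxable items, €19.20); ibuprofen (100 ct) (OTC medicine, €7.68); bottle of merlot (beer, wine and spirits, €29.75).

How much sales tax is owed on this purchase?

Canvas tote bag €15.86: other taxable items → 3.5% → €0.5551
Spiral notebook €3.39: other taxable items → 3.5% → €0.11865
Wall clock €18.25: other taxable items → 3.5% → €0.63875
Craft lager (4-pack) €10.71: beer, wine and spirits → 7.5% → €0.80325
Storage bin €12.28: other taxable items → 3.5% → €0.4298
Bottle of gin (750 mL) €18.31: beer, wine and spirits → 7.5% → €1.37325
Extension cord €19.20: other taxable items → 3.5% → €0.672
Ibuprofen (100 ct) €7.68: OTC medicine → 0% → €0.00
Bottle of merlot €29.75: beer, wine and spirits → 7.5% → €2.23125
Unrounded tax sum = €6.82205 → €6.82

€6.82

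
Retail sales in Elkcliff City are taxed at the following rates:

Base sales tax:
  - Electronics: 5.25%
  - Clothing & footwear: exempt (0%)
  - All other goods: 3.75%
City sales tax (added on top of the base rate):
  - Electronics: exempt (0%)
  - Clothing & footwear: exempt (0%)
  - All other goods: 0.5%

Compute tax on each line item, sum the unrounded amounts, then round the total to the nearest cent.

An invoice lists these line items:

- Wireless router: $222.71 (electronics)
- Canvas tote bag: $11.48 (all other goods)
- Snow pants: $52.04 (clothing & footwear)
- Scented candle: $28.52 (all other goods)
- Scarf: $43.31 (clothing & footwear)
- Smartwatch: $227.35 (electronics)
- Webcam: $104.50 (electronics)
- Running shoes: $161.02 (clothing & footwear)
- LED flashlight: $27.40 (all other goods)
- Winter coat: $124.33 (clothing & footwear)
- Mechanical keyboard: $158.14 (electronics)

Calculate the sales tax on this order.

Wireless router $222.71: electronics → 5.25% + 0% city = 5.25% → $11.692275
Canvas tote bag $11.48: all other goods → 3.75% + 0.5% city = 4.25% → $0.4879
Snow pants $52.04: clothing & footwear → 0% + 0% city = 0% → $0.00
Scented candle $28.52: all other goods → 3.75% + 0.5% city = 4.25% → $1.2121
Scarf $43.31: clothing & footwear → 0% + 0% city = 0% → $0.00
Smartwatch $227.35: electronics → 5.25% + 0% city = 5.25% → $11.935875
Webcam $104.50: electronics → 5.25% + 0% city = 5.25% → $5.48625
Running shoes $161.02: clothing & footwear → 0% + 0% city = 0% → $0.00
LED flashlight $27.40: all other goods → 3.75% + 0.5% city = 4.25% → $1.1645
Winter coat $124.33: clothing & footwear → 0% + 0% city = 0% → $0.00
Mechanical keyboard $158.14: electronics → 5.25% + 0% city = 5.25% → $8.30235
Unrounded tax sum = $40.28125 → $40.28

$40.28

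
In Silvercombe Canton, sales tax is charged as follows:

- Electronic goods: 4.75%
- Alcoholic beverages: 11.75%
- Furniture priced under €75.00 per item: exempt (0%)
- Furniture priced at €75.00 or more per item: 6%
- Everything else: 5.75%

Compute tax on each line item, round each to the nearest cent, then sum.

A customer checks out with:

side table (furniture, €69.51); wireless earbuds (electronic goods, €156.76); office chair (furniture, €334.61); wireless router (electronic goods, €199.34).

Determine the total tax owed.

Side table €69.51: furniture, under €75.00 → 0% → €0.00
Wireless earbuds €156.76: electronic goods → 4.75% → €7.45
Office chair €334.61: furniture, €75.00 or more → 6% → €20.08
Wireless router €199.34: electronic goods → 4.75% → €9.47
Total tax = €7.45 + €20.08 + €9.47 = €37.00

€37.00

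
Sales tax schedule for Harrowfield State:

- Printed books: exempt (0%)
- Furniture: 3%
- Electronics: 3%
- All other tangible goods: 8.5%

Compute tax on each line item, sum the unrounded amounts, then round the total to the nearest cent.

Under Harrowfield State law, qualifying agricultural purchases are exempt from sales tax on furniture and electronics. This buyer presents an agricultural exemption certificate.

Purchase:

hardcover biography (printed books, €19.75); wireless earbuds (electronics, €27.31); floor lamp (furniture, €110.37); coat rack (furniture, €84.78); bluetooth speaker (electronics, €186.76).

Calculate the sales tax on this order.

Hardcover biography €19.75: printed books → 0% → €0.00
Wireless earbuds €27.31: electronics, buyer-exempt → 0% → €0.00
Floor lamp €110.37: furniture, buyer-exempt → 0% → €0.00
Coat rack €84.78: furniture, buyer-exempt → 0% → €0.00
Bluetooth speaker €186.76: electronics, buyer-exempt → 0% → €0.00
Unrounded tax sum = €0.00 → €0.00

€0.00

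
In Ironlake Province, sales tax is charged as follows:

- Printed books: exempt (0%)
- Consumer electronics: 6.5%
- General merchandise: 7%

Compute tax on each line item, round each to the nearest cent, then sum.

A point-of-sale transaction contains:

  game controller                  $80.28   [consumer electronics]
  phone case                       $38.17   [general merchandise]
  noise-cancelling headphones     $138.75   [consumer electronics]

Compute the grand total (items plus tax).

$274.11

Game controller $80.28: consumer electronics → 6.5% → $5.22
Phone case $38.17: general merchandise → 7% → $2.67
Noise-cancelling headphones $138.75: consumer electronics → 6.5% → $9.02
Subtotal = $257.20; tax = $16.91; total due = $274.11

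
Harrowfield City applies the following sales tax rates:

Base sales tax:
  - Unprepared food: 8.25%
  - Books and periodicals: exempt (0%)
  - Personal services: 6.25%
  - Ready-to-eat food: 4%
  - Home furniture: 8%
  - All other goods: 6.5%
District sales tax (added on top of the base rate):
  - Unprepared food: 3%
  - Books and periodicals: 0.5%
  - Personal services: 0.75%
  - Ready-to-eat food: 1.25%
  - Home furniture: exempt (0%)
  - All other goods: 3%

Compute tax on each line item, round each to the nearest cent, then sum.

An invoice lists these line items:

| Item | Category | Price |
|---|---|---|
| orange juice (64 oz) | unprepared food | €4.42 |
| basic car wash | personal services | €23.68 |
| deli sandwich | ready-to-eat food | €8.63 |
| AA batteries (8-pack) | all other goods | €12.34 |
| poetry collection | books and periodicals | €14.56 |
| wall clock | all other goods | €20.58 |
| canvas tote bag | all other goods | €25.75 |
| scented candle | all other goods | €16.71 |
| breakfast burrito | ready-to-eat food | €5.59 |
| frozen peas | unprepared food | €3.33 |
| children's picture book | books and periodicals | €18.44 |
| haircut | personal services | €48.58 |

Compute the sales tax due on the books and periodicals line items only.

€0.16

Poetry collection €14.56: books and periodicals → 0% + 0.5% district = 0.5% → €0.07
Children's picture book €18.44: books and periodicals → 0% + 0.5% district = 0.5% → €0.09
Tax on books and periodicals = €0.07 + €0.09 = €0.16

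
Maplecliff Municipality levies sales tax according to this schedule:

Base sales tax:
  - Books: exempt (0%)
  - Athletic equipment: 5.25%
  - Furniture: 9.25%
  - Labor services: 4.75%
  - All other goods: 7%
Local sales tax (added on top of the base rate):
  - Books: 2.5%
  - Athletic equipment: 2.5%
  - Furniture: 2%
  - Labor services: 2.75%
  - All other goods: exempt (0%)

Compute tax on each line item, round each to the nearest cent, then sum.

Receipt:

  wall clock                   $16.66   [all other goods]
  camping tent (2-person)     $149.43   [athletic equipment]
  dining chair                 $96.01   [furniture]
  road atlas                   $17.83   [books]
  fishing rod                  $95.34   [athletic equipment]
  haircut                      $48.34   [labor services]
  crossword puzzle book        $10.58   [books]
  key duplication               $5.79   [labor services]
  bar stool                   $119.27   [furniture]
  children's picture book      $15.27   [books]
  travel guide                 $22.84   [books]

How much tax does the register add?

Wall clock $16.66: all other goods → 7% + 0% local = 7% → $1.17
Camping tent (2-person) $149.43: athletic equipment → 5.25% + 2.5% local = 7.75% → $11.58
Dining chair $96.01: furniture → 9.25% + 2% local = 11.25% → $10.80
Road atlas $17.83: books → 0% + 2.5% local = 2.5% → $0.45
Fishing rod $95.34: athletic equipment → 5.25% + 2.5% local = 7.75% → $7.39
Haircut $48.34: labor services → 4.75% + 2.75% local = 7.5% → $3.63
Crossword puzzle book $10.58: books → 0% + 2.5% local = 2.5% → $0.26
Key duplication $5.79: labor services → 4.75% + 2.75% local = 7.5% → $0.43
Bar stool $119.27: furniture → 9.25% + 2% local = 11.25% → $13.42
Children's picture book $15.27: books → 0% + 2.5% local = 2.5% → $0.38
Travel guide $22.84: books → 0% + 2.5% local = 2.5% → $0.57
Total tax = $1.17 + $11.58 + $10.80 + $0.45 + $7.39 + $3.63 + $0.26 + $0.43 + $13.42 + $0.38 + $0.57 = $50.08

$50.08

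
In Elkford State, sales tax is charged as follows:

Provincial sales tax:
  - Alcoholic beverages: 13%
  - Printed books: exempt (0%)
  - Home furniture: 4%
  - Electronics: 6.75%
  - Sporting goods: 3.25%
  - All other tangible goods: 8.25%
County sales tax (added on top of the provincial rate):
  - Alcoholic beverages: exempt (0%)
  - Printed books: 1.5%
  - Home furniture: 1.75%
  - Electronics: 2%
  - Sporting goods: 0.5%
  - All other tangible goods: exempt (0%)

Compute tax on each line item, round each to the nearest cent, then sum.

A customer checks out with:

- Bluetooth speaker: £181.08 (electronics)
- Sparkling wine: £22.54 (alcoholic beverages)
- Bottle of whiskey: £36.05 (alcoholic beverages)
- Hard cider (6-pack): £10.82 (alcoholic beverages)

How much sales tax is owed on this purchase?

£24.87

Bluetooth speaker £181.08: electronics → 6.75% + 2% county = 8.75% → £15.84
Sparkling wine £22.54: alcoholic beverages → 13% + 0% county = 13% → £2.93
Bottle of whiskey £36.05: alcoholic beverages → 13% + 0% county = 13% → £4.69
Hard cider (6-pack) £10.82: alcoholic beverages → 13% + 0% county = 13% → £1.41
Total tax = £15.84 + £2.93 + £4.69 + £1.41 = £24.87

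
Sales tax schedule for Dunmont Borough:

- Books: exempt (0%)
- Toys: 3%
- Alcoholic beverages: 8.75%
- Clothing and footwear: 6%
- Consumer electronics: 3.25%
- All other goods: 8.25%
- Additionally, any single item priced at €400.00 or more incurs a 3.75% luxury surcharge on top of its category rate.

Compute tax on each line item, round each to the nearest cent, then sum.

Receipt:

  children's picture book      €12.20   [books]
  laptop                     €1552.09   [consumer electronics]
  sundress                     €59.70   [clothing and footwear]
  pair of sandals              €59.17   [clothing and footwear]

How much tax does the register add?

Children's picture book €12.20: books → 0% → €0.00
Laptop €1552.09: consumer electronics → 3.25% + 3.75% surcharge = 7% → €108.65
Sundress €59.70: clothing and footwear → 6% → €3.58
Pair of sandals €59.17: clothing and footwear → 6% → €3.55
Total tax = €108.65 + €3.58 + €3.55 = €115.78

€115.78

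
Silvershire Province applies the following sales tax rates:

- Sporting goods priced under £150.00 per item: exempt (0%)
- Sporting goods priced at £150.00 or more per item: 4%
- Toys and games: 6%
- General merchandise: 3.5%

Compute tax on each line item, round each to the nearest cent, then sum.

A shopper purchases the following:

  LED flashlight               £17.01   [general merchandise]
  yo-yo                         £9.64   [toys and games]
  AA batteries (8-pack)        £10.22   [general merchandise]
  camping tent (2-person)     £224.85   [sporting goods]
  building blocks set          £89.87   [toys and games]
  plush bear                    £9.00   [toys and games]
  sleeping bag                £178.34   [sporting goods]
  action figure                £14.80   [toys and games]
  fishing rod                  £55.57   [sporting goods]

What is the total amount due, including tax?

£633.78

LED flashlight £17.01: general merchandise → 3.5% → £0.60
Yo-yo £9.64: toys and games → 6% → £0.58
AA batteries (8-pack) £10.22: general merchandise → 3.5% → £0.36
Camping tent (2-person) £224.85: sporting goods, £150.00 or more → 4% → £8.99
Building blocks set £89.87: toys and games → 6% → £5.39
Plush bear £9.00: toys and games → 6% → £0.54
Sleeping bag £178.34: sporting goods, £150.00 or more → 4% → £7.13
Action figure £14.80: toys and games → 6% → £0.89
Fishing rod £55.57: sporting goods, under £150.00 → 0% → £0.00
Subtotal = £609.30; tax = £24.48; total due = £633.78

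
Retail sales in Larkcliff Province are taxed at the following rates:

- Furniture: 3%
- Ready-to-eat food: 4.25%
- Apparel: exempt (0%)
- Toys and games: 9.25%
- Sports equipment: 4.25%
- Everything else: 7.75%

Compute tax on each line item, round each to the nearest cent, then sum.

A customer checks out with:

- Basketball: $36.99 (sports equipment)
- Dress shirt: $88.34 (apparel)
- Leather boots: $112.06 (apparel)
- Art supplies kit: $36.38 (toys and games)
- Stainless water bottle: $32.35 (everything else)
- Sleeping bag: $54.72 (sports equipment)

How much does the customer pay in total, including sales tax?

$370.62

Basketball $36.99: sports equipment → 4.25% → $1.57
Dress shirt $88.34: apparel → 0% → $0.00
Leather boots $112.06: apparel → 0% → $0.00
Art supplies kit $36.38: toys and games → 9.25% → $3.37
Stainless water bottle $32.35: everything else → 7.75% → $2.51
Sleeping bag $54.72: sports equipment → 4.25% → $2.33
Subtotal = $360.84; tax = $9.78; total due = $370.62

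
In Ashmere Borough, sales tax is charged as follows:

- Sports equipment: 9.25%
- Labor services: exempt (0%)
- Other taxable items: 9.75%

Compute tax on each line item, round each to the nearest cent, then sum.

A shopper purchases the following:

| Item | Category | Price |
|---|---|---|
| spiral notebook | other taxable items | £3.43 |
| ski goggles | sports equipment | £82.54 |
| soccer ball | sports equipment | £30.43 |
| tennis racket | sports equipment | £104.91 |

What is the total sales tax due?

£20.47

Spiral notebook £3.43: other taxable items → 9.75% → £0.33
Ski goggles £82.54: sports equipment → 9.25% → £7.63
Soccer ball £30.43: sports equipment → 9.25% → £2.81
Tennis racket £104.91: sports equipment → 9.25% → £9.70
Total tax = £0.33 + £7.63 + £2.81 + £9.70 = £20.47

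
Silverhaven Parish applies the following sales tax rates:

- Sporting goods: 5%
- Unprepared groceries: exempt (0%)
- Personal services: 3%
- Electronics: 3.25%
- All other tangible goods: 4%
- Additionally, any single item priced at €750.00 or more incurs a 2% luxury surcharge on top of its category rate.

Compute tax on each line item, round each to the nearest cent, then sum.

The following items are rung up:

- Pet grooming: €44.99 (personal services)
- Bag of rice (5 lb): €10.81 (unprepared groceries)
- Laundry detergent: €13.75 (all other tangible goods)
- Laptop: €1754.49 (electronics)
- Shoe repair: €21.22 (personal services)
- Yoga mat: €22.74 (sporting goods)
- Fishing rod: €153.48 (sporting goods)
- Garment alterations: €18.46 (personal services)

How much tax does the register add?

€104.01

Pet grooming €44.99: personal services → 3% → €1.35
Bag of rice (5 lb) €10.81: unprepared groceries → 0% → €0.00
Laundry detergent €13.75: all other tangible goods → 4% → €0.55
Laptop €1754.49: electronics → 3.25% + 2% surcharge = 5.25% → €92.11
Shoe repair €21.22: personal services → 3% → €0.64
Yoga mat €22.74: sporting goods → 5% → €1.14
Fishing rod €153.48: sporting goods → 5% → €7.67
Garment alterations €18.46: personal services → 3% → €0.55
Total tax = €1.35 + €0.55 + €92.11 + €0.64 + €1.14 + €7.67 + €0.55 = €104.01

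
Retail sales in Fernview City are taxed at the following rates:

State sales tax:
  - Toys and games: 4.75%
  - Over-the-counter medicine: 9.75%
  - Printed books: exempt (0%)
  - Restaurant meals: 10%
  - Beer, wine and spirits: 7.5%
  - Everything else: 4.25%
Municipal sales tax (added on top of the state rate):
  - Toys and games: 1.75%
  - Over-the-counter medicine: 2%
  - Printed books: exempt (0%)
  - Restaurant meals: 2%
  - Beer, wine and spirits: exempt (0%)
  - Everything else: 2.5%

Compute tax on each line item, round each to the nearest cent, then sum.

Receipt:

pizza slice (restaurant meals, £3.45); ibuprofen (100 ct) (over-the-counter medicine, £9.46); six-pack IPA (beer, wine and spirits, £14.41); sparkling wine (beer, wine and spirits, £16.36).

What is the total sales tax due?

Pizza slice £3.45: restaurant meals → 10% + 2% municipal = 12% → £0.41
Ibuprofen (100 ct) £9.46: over-the-counter medicine → 9.75% + 2% municipal = 11.75% → £1.11
Six-pack IPA £14.41: beer, wine and spirits → 7.5% + 0% municipal = 7.5% → £1.08
Sparkling wine £16.36: beer, wine and spirits → 7.5% + 0% municipal = 7.5% → £1.23
Total tax = £0.41 + £1.11 + £1.08 + £1.23 = £3.83

£3.83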